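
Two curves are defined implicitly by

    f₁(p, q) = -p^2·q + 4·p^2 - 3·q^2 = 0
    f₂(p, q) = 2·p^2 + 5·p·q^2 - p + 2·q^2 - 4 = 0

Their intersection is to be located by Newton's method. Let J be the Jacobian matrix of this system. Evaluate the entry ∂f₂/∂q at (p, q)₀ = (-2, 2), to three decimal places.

∂f₂/∂q = 10·p·q + 4·q.
At (-2, 2) this is -32.000.

-32.000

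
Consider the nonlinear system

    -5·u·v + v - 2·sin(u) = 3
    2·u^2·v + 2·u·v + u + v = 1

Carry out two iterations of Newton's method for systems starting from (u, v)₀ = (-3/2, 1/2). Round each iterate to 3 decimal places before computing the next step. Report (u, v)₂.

At (-3/2, 1/2): F = (3.24499, -1.250).
Jacobian J = [[-5·v - 2·cos(u), -5·u + 1], [4·u·v + 2·v + 1, 2·u^2 + 2·u + 1]].
At the point, J = [[-2.64147, 8.500], [-1.000, 2.500]] (det J = 1.89631).
Solving J·Δ = −F gives Δ = (-9.881, -3.452).
Then the next iterate is (u, v)₁ = (-11.381, -2.952).
Round to (-11.381, -2.952) and repeat: F = (-175.78884, -712.86793), J = [[14.00809, 57.905], [129.48285, 237.29232]].
Δ = (-0.104, 3.061), so (u, v)₂ = (-11.485, 0.109).

(-11.485, 0.109)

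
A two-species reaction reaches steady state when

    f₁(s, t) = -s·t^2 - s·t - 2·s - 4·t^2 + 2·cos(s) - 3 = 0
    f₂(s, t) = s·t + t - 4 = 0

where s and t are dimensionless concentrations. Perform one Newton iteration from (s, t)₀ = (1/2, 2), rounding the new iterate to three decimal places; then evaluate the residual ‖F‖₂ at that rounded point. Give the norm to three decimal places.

10.826

At (1/2, 2): F = (-21.24483, -1.000).
Jacobian J = [[-t^2 - t - 2·sin(s) - 2, -2·s·t - s - 8·t], [t, s + 1]].
At the point, J = [[-8.95885, -18.500], [2.000, 1.500]] (det J = 23.56172).
Solving J·Δ = −F gives Δ = (2.138, -2.184).
Then the next iterate is (s, t)₁ = (2.638, -0.184).
Re-evaluating at (2.638, -0.184): F = (-9.76705, -4.66939), so ‖F‖₂ = 10.826.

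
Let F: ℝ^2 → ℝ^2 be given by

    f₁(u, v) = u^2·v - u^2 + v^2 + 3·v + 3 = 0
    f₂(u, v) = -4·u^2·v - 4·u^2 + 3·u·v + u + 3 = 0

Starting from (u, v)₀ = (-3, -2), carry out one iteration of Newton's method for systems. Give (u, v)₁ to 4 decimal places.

At (-3, -2): F = (-26.0000, 54.0000).
Jacobian J = [[2·u·v - 2·u, u^2 + 2·v + 3], [-8·u·v - 8·u + 3·v + 1, -4·u^2 + 3·u]].
At the point, J = [[18.0000, 8.0000], [-29.0000, -45.0000]] (det J = -578.0000).
Solving J·Δ = −F gives Δ = (1.2768, 0.3772).
Then the next iterate is (u, v)₁ = (-1.7232, -1.6228).

(-1.7232, -1.6228)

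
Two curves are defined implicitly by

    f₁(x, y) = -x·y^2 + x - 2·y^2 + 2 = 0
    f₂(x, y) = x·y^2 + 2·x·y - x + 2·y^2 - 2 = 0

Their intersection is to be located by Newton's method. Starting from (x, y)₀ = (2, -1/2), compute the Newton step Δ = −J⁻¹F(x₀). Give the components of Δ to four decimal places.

At (2, -1/2): F = (3.0000, -5.0000).
Jacobian J = [[-y^2 + 1, -2·x·y - 4·y], [y^2 + 2·y - 1, 2·x·y + 2·x + 4·y]].
At the point, J = [[0.7500, 4.0000], [-1.7500, 0.0000]] (det J = 7.0000).
Solving J·Δ = −F gives Δ = (-2.8571, -0.2143).

(-2.8571, -0.2143)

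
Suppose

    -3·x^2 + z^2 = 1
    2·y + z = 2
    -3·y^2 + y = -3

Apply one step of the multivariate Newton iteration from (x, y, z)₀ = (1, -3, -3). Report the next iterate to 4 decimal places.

At (1, -3, -3): F = (5.0000, -11.0000, -27.0000).
Jacobian J = [[-6·x, 0, 2·z], [0, 2, 1], [0, -6·y + 1, 0]].
At the point, J = [[-6.0000, 0.0000, -6.0000], [0.0000, 2.0000, 1.0000], [0.0000, 19.0000, 0.0000]] (det J = 114.0000).
Solving J·Δ = −F gives Δ = (-7.3246, 1.4211, 8.1579).
Then the next iterate is (x, y, z)₁ = (-6.3246, -1.5789, 5.1579).

(-6.3246, -1.5789, 5.1579)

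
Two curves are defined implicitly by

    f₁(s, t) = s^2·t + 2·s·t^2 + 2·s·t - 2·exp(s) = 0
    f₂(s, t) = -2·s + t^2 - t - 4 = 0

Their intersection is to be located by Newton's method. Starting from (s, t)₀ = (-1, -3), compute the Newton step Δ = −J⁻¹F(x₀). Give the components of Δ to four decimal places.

(0.0015, 1.4281)

At (-1, -3): F = (-15.735759, 10.0000).
Jacobian J = [[2·s·t + 2·t^2 + 2·t - 2·exp(s), s^2 + 4·s·t + 2·s], [-2, 2·t - 1]].
At the point, J = [[17.264241, 11.0000], [-2.0000, -7.0000]] (det J = -98.849688).
Solving J·Δ = −F gives Δ = (0.0015, 1.4281).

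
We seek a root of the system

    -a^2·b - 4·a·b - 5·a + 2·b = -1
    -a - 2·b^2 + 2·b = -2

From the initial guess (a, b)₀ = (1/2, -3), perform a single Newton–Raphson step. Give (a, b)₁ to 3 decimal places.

(0.615, -1.385)

At (1/2, -3): F = (-0.750, -22.500).
Jacobian J = [[-2·a·b - 4·b - 5, -a^2 - 4·a + 2], [-1, -4·b + 2]].
At the point, J = [[10.000, -0.250], [-1.000, 14.000]] (det J = 139.750).
Solving J·Δ = −F gives Δ = (0.115, 1.615).
Then the next iterate is (a, b)₁ = (0.615, -1.385).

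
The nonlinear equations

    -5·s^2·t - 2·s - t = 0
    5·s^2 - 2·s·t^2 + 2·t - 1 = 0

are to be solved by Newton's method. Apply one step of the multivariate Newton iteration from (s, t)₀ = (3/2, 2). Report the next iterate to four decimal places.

(0.7543, 1.7030)

At (3/2, 2): F = (-27.5000, 2.2500).
Jacobian J = [[-10·s·t - 2, -5·s^2 - 1], [10·s - 2·t^2, -4·s·t + 2]].
At the point, J = [[-32.0000, -12.2500], [7.0000, -10.0000]] (det J = 405.7500).
Solving J·Δ = −F gives Δ = (-0.7457, -0.2970).
Then the next iterate is (s, t)₁ = (0.7543, 1.7030).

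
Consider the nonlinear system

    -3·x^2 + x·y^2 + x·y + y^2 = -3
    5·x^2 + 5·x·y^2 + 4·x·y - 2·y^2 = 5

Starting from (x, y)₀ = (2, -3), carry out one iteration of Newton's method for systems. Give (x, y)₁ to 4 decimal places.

(1.5147, -2.0680)

At (2, -3): F = (12.0000, 63.0000).
Jacobian J = [[-6·x + y^2 + y, 2·x·y + x + 2·y], [10·x + 5·y^2 + 4·y, 10·x·y + 4·x - 4·y]].
At the point, J = [[-6.0000, -16.0000], [53.0000, -40.0000]] (det J = 1088.0000).
Solving J·Δ = −F gives Δ = (-0.4853, 0.9320).
Then the next iterate is (x, y)₁ = (1.5147, -2.0680).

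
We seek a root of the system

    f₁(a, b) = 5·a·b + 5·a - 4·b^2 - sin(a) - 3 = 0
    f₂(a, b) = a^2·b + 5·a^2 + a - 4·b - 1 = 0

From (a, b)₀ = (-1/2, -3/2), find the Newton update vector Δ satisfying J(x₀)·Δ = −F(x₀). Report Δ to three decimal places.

(0.345, 1.204)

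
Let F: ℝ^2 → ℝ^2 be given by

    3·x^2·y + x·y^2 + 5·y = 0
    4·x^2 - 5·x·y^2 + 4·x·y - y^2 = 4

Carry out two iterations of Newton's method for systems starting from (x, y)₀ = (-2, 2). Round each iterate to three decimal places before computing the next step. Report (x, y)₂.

At (-2, 2): F = (26.000, 32.000).
Jacobian J = [[6·x·y + y^2, 3·x^2 + 2·x·y + 5], [8·x - 5·y^2 + 4·y, -10·x·y + 4·x - 2·y]].
At the point, J = [[-20.000, 9.000], [-28.000, 28.000]] (det J = -308.000).
Solving J·Δ = −F gives Δ = (1.429, 0.286).
Then the next iterate is (x, y)₁ = (-0.571, 2.286).
Round to (-0.571, 2.286) and repeat: F = (10.68206, 1.77679), J = [[-2.60604, 3.36751], [-21.55298, 6.19706]].
Δ = (-1.067, -3.998), so (x, y)₂ = (-1.638, -1.712).

(-1.638, -1.712)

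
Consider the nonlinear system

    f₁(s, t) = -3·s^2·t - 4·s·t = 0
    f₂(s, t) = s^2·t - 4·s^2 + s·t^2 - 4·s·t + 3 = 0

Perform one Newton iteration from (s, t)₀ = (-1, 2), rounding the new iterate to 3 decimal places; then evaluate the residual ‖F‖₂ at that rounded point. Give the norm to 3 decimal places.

3.628

At (-1, 2): F = (2.000, 5.000).
Jacobian J = [[-6·s·t - 4·t, -3·s^2 - 4·s], [2·s·t - 8·s + t^2 - 4·t, s^2 + 2·s·t - 4·s]].
At the point, J = [[4.000, 1.000], [0.000, 1.000]] (det J = 4.000).
Solving J·Δ = −F gives Δ = (0.750, -5.000).
Then the next iterate is (s, t)₁ = (-0.250, -3.000).
Re-evaluating at (-0.250, -3.000): F = (-2.43750, -2.68750), so ‖F‖₂ = 3.628.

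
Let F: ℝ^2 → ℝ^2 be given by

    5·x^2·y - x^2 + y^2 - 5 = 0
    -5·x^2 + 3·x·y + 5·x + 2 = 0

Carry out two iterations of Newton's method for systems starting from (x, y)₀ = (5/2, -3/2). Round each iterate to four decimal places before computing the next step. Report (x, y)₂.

(2.0453, 1.9686)

At (5/2, -3/2): F = (-55.8750, -28.0000).
Jacobian J = [[10·x·y - 2·x, 5·x^2 + 2·y], [-10·x + 3·y + 5, 3·x]].
At the point, J = [[-42.5000, 28.2500], [-24.5000, 7.5000]] (det J = 373.3750).
Solving J·Δ = −F gives Δ = (-0.9961, 0.4792).
Then the next iterate is (x, y)₁ = (1.5039, -1.0208).
Round to (1.5039, -1.0208) and repeat: F = (-17.763477, -6.394619), J = [[-18.359611, 9.266976], [-13.1014, 4.5117]].
Δ = (0.5414, 2.9894), so (x, y)₂ = (2.0453, 1.9686).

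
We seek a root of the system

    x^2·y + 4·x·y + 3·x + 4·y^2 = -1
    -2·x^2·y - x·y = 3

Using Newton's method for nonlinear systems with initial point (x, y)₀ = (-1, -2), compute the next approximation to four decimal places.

(-1.3451, -0.9292)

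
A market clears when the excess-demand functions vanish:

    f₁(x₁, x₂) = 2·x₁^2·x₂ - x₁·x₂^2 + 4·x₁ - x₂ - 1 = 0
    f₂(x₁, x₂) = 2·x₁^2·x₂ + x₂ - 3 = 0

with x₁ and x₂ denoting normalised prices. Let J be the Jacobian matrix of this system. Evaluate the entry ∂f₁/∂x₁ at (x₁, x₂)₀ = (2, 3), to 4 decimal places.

∂f₁/∂x₁ = 4·x₁·x₂ - x₂^2 + 4.
At (2, 3) this is 19.0000.

19.0000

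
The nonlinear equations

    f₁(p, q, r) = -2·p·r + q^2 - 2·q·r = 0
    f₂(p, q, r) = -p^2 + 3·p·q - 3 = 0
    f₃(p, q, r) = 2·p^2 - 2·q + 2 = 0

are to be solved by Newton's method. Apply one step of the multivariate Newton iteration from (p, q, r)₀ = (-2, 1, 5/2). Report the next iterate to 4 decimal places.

(-0.8065, 0.2258, 1.3226)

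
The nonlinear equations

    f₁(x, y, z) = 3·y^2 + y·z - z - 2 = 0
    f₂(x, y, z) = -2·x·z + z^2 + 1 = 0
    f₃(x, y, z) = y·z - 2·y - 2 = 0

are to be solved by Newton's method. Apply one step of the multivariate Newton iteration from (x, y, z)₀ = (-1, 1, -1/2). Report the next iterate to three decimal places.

(-5.295, 0.818, 3.545)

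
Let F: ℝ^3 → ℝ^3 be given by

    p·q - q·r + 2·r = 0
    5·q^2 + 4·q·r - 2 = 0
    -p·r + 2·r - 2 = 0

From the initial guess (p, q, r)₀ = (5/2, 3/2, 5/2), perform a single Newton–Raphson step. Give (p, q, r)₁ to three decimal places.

(4.250, 4.190, -12.750)

At (5/2, 3/2, 5/2): F = (5.000, 24.250, -3.250).
Jacobian J = [[q, p - r, -q + 2], [0, 10·q + 4·r, 4·q], [-r, 0, -p + 2]].
At the point, J = [[1.500, 0.000, 0.500], [0.000, 25.000, 6.000], [-2.500, 0.000, -0.500]] (det J = 12.500).
Solving J·Δ = −F gives Δ = (1.750, 2.690, -15.250).
Then the next iterate is (p, q, r)₁ = (4.250, 4.190, -12.750).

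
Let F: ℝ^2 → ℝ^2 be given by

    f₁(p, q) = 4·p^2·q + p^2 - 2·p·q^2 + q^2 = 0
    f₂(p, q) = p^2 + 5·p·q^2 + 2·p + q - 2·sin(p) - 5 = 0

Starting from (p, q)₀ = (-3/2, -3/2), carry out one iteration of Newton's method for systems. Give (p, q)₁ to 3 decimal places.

(-1.070, -0.743)

At (-3/2, -3/2): F = (-2.250, -22.13001).
Jacobian J = [[8·p·q + 2·p - 2·q^2, 4·p^2 - 4·p·q + 2·q], [2·p + 5·q^2 - 2·cos(p) + 2, 10·p·q + 1]].
At the point, J = [[10.500, -3.000], [10.10853, 23.500]] (det J = 277.07558).
Solving J·Δ = −F gives Δ = (0.430, 0.757).
Then the next iterate is (p, q)₁ = (-1.070, -0.743).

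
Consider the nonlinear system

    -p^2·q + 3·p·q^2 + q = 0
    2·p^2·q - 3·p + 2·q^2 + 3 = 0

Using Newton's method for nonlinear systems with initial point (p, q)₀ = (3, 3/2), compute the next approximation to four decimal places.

At (3, 3/2): F = (8.2500, 25.5000).
Jacobian J = [[-2·p·q + 3·q^2, -p^2 + 6·p·q + 1], [4·p·q - 3, 2·p^2 + 4·q]].
At the point, J = [[-2.2500, 19.0000], [15.0000, 24.0000]] (det J = -339.0000).
Solving J·Δ = −F gives Δ = (-0.8451, -0.5343).
Then the next iterate is (p, q)₁ = (2.1549, 0.9657).

(2.1549, 0.9657)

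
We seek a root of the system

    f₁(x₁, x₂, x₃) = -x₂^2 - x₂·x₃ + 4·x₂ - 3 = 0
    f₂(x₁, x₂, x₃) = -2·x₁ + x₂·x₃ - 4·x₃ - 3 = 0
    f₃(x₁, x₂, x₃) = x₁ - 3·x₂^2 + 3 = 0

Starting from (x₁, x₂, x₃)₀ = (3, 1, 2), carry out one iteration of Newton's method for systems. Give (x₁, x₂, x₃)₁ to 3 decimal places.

(-1.800, 0.700, 0.000)

At (3, 1, 2): F = (-2.000, -15.000, 3.000).
Jacobian J = [[0, -2·x₂ - x₃ + 4, -x₂], [-2, x₃, x₂ - 4], [1, -6·x₂, 0]].
At the point, J = [[0.000, 0.000, -1.000], [-2.000, 2.000, -3.000], [1.000, -6.000, 0.000]] (det J = -10.000).
Solving J·Δ = −F gives Δ = (-4.800, -0.300, -2.000).
Then the next iterate is (x₁, x₂, x₃)₁ = (-1.800, 0.700, 0.000).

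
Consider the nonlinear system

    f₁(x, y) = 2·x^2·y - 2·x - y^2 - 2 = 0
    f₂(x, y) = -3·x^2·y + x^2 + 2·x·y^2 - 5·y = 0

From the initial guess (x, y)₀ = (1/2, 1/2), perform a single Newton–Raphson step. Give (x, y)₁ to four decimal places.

(-2.2500, 0.0000)

At (1/2, 1/2): F = (-3.0000, -2.3750).
Jacobian J = [[4·x·y - 2, 2·x^2 - 2·y], [-6·x·y + 2·x + 2·y^2, -3·x^2 + 4·x·y - 5]].
At the point, J = [[-1.0000, -0.5000], [0.0000, -4.7500]] (det J = 4.7500).
Solving J·Δ = −F gives Δ = (-2.7500, -0.5000).
Then the next iterate is (x, y)₁ = (-2.2500, 0.0000).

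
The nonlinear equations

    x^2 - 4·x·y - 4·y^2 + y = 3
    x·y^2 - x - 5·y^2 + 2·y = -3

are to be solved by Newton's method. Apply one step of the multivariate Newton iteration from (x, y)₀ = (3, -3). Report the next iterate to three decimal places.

(0.608, 0.081)

At (3, -3): F = (3.000, -24.000).
Jacobian J = [[2·x - 4·y, -4·x - 8·y + 1], [y^2 - 1, 2·x·y - 10·y + 2]].
At the point, J = [[18.000, 13.000], [8.000, 14.000]] (det J = 148.000).
Solving J·Δ = −F gives Δ = (-2.392, 3.081).
Then the next iterate is (x, y)₁ = (0.608, 0.081).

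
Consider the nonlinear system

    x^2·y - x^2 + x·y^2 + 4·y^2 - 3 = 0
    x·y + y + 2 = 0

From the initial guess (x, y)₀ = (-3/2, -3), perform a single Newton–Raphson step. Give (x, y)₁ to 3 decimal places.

At (-3/2, -3): F = (10.500, 3.500).
Jacobian J = [[2·x·y - 2·x + y^2, x^2 + 2·x·y + 8·y], [y, x + 1]].
At the point, J = [[21.000, -12.750], [-3.000, -0.500]] (det J = -48.750).
Solving J·Δ = −F gives Δ = (0.808, 2.154).
Then the next iterate is (x, y)₁ = (-0.692, -0.846).

(-0.692, -0.846)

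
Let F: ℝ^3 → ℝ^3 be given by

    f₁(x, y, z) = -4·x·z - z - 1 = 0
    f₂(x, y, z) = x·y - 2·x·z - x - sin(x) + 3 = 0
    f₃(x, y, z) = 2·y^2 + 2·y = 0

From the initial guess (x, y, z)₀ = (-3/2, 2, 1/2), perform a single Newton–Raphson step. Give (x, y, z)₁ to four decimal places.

At (-3/2, 2, 1/2): F = (1.5000, 3.997495, 12.0000).
Jacobian J = [[-4·z, 0, -4·x - 1], [y - 2·z - cos(x) - 1, x, -2·x], [0, 4·y + 2, 0]].
At the point, J = [[-2.0000, 0.0000, 5.0000], [-0.070737, -1.5000, 3.0000], [0.0000, 10.0000, 0.0000]] (det J = 56.463140).
Solving J·Δ = −F gives Δ = (-4.3369, -1.2000, -2.0348).
Then the next iterate is (x, y, z)₁ = (-5.8369, 0.8000, -1.5348).

(-5.8369, 0.8000, -1.5348)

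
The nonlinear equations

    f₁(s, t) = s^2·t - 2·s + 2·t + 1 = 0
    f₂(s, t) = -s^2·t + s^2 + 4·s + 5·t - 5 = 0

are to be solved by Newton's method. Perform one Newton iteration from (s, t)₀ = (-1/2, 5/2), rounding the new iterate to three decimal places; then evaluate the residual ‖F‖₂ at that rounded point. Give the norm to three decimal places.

2.085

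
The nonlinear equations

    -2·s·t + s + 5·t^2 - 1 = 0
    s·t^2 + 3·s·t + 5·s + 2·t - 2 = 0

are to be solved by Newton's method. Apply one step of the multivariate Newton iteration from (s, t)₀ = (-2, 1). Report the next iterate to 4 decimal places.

At (-2, 1): F = (6.0000, -18.0000).
Jacobian J = [[-2·t + 1, -2·s + 10·t], [t^2 + 3·t + 5, 2·s·t + 3·s + 2]].
At the point, J = [[-1.0000, 14.0000], [9.0000, -8.0000]] (det J = -118.0000).
Solving J·Δ = −F gives Δ = (1.7288, -0.3051).
Then the next iterate is (s, t)₁ = (-0.2712, 0.6949).

(-0.2712, 0.6949)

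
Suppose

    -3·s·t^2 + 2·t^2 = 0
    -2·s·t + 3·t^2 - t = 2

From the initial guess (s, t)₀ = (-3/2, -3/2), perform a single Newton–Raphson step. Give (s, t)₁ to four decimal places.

(-0.8546, -0.9734)

At (-3/2, -3/2): F = (14.6250, 1.7500).
Jacobian J = [[-3·t^2, -6·s·t + 4·t], [-2·t, -2·s + 6·t - 1]].
At the point, J = [[-6.7500, -19.5000], [3.0000, -7.0000]] (det J = 105.7500).
Solving J·Δ = −F gives Δ = (0.6454, 0.5266).
Then the next iterate is (s, t)₁ = (-0.8546, -0.9734).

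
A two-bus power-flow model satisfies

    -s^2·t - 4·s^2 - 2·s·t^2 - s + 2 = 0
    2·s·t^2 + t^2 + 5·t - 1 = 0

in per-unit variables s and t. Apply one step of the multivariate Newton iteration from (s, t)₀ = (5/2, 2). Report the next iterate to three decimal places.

At (5/2, 2): F = (-58.000, 33.000).
Jacobian J = [[-2·s·t - 8·s - 2·t^2 - 1, -s^2 - 4·s·t], [2·t^2, 4·s·t + 2·t + 5]].
At the point, J = [[-39.000, -26.250], [8.000, 29.000]] (det J = -921.000).
Solving J·Δ = −F gives Δ = (-0.886, -0.894).
Then the next iterate is (s, t)₁ = (1.614, 1.106).

(1.614, 1.106)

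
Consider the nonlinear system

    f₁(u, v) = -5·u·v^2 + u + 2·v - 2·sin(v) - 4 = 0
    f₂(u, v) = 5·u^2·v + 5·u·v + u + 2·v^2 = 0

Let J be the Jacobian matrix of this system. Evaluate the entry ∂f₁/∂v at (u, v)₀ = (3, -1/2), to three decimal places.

∂f₁/∂v = -10·u·v - 2·cos(v) + 2.
At (3, -1/2) this is 15.245.

15.245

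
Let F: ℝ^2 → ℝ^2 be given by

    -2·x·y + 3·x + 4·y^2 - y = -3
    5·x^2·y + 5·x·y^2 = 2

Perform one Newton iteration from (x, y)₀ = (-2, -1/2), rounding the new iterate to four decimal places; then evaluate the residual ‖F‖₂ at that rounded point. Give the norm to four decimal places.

4.8272

At (-2, -1/2): F = (-3.5000, -14.5000).
Jacobian J = [[-2·y + 3, -2·x + 8·y - 1], [10·x·y + 5·y^2, 5·x^2 + 10·x·y]].
At the point, J = [[4.0000, -1.0000], [11.2500, 30.0000]] (det J = 131.2500).
Solving J·Δ = −F gives Δ = (0.9105, 0.1419).
Then the next iterate is (x, y)₁ = (-1.0895, -0.3581).
Re-evaluating at (-1.0895, -0.3581): F = (-0.177757, -4.823905), so ‖F‖₂ = 4.8272.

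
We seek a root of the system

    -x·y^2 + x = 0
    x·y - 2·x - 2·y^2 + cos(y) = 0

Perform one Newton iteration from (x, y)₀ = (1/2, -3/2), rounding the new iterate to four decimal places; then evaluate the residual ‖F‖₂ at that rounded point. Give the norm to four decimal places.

2.9855

At (1/2, -3/2): F = (-0.6250, -6.179263).
Jacobian J = [[-y^2 + 1, -2·x·y], [y - 2, x - 4·y - sin(y)]].
At the point, J = [[-1.2500, 1.5000], [-3.5000, 7.497495]] (det J = -4.121869).
Solving J·Δ = −F gives Δ = (1.1119, 1.3432).
Then the next iterate is (x, y)₁ = (1.6119, -0.1568).
Re-evaluating at (1.6119, -0.1568): F = (1.572269, -2.537986), so ‖F‖₂ = 2.9855.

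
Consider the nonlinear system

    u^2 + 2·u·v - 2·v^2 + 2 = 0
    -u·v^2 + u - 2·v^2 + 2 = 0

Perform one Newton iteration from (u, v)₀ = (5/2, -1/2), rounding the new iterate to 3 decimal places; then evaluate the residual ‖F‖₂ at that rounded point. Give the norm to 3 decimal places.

At (5/2, -1/2): F = (5.250, 3.375).
Jacobian J = [[2·u + 2·v, 2·u - 4·v], [-v^2 + 1, -2·u·v - 4·v]].
At the point, J = [[4.000, 7.000], [0.750, 4.500]] (det J = 12.750).
Solving J·Δ = −F gives Δ = (0.000, -0.750).
Then the next iterate is (u, v)₁ = (2.500, -1.250).
Re-evaluating at (2.500, -1.250): F = (-1.125, -2.53125), so ‖F‖₂ = 2.770.

2.770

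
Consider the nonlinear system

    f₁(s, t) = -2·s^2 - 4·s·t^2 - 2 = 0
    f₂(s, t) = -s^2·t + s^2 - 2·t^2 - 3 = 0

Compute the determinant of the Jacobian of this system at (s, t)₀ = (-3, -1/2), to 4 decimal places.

-185.0000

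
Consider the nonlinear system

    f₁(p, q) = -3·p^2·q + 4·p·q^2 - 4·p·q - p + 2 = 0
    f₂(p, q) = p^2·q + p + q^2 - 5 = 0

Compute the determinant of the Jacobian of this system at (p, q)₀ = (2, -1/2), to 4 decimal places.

-4.0000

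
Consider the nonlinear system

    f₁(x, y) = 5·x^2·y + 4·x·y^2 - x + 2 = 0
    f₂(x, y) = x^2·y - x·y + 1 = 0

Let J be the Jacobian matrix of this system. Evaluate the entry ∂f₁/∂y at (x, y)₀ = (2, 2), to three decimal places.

52.000

∂f₁/∂y = 5·x^2 + 8·x·y.
At (2, 2) this is 52.000.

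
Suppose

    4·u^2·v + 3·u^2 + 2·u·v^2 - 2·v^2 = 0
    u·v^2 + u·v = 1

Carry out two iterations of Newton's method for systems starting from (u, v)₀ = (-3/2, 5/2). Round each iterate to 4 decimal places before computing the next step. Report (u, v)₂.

(-0.5075, 0.7065)

At (-3/2, 5/2): F = (-2.0000, -14.1250).
Jacobian J = [[8·u·v + 6·u + 2·v^2, 4·u^2 + 4·u·v - 4·v], [v^2 + v, 2·u·v + u]].
At the point, J = [[-26.5000, -16.0000], [8.7500, -9.0000]] (det J = 378.5000).
Solving J·Δ = −F gives Δ = (0.5495, -1.0352).
Then the next iterate is (u, v)₁ = (-0.9505, 1.4648).
Round to (-0.9505, 1.4648) and repeat: F = (-0.366291, -4.431722), J = [[-12.550061, -7.814569], [3.610439, -3.735085]].
Δ = (0.4430, -0.7583), so (u, v)₂ = (-0.5075, 0.7065).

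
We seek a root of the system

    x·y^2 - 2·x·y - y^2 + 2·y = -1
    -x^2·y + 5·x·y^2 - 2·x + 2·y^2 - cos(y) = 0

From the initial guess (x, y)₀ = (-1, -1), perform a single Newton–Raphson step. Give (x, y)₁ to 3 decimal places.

(2.680, -1.755)

At (-1, -1): F = (-5.000, -0.54030).
Jacobian J = [[y^2 - 2·y, 2·x·y - 2·x - 2·y + 2], [-2·x·y + 5·y^2 - 2, -x^2 + 10·x·y + 4·y + sin(y)]].
At the point, J = [[3.000, 8.000], [1.000, 4.15853]] (det J = 4.47559).
Solving J·Δ = −F gives Δ = (3.680, -0.755).
Then the next iterate is (x, y)₁ = (2.680, -1.755).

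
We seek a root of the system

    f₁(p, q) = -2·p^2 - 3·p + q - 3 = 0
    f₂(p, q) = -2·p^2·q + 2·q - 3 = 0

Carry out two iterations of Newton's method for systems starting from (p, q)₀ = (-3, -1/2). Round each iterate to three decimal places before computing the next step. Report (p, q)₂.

(0.719, -4.443)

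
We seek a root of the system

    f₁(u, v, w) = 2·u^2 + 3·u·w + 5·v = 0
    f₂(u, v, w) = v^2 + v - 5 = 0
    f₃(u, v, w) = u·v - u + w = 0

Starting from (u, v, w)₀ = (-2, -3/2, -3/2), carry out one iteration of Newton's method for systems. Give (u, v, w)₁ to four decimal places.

(-0.3500, -3.6250, -5.1250)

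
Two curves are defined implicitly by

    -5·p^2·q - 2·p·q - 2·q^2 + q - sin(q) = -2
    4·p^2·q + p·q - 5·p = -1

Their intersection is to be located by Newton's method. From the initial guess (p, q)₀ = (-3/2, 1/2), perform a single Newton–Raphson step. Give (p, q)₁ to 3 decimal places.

(0.315, 1.408)

At (-3/2, 1/2): F = (-2.60443, 12.250).
Jacobian J = [[-10·p·q - 2·q, -5·p^2 - 2·p - 4·q - cos(q) + 1], [8·p·q + q - 5, 4·p^2 + p]].
At the point, J = [[6.500, -10.12758], [-10.500, 7.500]] (det J = -57.58962).
Solving J·Δ = −F gives Δ = (1.815, 0.908).
Then the next iterate is (p, q)₁ = (0.315, 1.408).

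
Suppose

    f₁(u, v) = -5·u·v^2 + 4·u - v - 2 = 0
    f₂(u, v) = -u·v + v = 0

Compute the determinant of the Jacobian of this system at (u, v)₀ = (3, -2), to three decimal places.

-86.000

J = [[-5·v^2 + 4, -10·u·v - 1], [-v, -u + 1]].
At the point, J = [[-16.000, 59.000], [2.000, -2.000]].
det J = -86.000.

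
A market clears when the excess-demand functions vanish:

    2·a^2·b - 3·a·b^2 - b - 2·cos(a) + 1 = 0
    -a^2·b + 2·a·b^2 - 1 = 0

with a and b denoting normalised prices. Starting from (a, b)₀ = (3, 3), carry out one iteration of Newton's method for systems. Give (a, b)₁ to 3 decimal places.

At (3, 3): F = (-27.02002, 26.000).
Jacobian J = [[4·a·b - 3·b^2 + 2·sin(a), 2·a^2 - 6·a·b - 1], [-2·a·b + 2·b^2, -a^2 + 4·a·b]].
At the point, J = [[9.28224, -37.000], [0.000, 27.000]] (det J = 250.62048).
Solving J·Δ = −F gives Δ = (-0.928, -0.963).
Then the next iterate is (a, b)₁ = (2.072, 2.037).

(2.072, 2.037)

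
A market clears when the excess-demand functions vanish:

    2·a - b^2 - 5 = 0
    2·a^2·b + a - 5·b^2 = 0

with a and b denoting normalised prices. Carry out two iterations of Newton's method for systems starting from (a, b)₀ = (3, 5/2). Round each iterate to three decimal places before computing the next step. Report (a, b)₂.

At (3, 5/2): F = (-5.250, 16.750).
Jacobian J = [[2, -2·b], [4·a·b + 1, 2·a^2 - 10·b]].
At the point, J = [[2.000, -5.000], [31.000, -7.000]] (det J = 141.000).
Solving J·Δ = −F gives Δ = (-0.855, -1.392).
Then the next iterate is (a, b)₁ = (2.145, 1.108).
Round to (2.145, 1.108) and repeat: F = (-1.93766, 6.20255), J = [[2.000, -2.216], [10.50664, -1.87795]].
Δ = (-0.890, -1.678), so (a, b)₂ = (1.255, -0.570).

(1.255, -0.570)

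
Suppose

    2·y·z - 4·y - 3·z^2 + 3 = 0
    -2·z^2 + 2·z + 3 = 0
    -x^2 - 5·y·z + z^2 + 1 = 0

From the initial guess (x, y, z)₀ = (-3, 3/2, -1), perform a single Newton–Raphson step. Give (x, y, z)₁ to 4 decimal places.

(-1.7778, 0.2500, -0.8333)

At (-3, 3/2, -1): F = (-9.0000, -1.0000, 0.5000).
Jacobian J = [[0, 2·z - 4, 2·y - 6·z], [0, 0, -4·z + 2], [-2·x, -5·z, -5·y + 2·z]].
At the point, J = [[0.0000, -6.0000, 9.0000], [0.0000, 0.0000, 6.0000], [6.0000, 5.0000, -9.5000]] (det J = -216.0000).
Solving J·Δ = −F gives Δ = (1.2222, -1.2500, 0.1667).
Then the next iterate is (x, y, z)₁ = (-1.7778, 0.2500, -0.8333).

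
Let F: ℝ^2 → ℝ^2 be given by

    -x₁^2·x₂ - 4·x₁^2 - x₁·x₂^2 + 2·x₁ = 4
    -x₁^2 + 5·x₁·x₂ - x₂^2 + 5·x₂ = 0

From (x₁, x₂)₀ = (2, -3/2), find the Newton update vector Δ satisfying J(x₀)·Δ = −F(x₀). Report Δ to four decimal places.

(-1.2601, 0.7922)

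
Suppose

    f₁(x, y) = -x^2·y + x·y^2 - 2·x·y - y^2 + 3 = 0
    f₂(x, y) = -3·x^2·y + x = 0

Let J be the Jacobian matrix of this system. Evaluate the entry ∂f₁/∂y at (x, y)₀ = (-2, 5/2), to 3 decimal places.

∂f₁/∂y = -x^2 + 2·x·y - 2·x - 2·y.
At (-2, 5/2) this is -15.000.

-15.000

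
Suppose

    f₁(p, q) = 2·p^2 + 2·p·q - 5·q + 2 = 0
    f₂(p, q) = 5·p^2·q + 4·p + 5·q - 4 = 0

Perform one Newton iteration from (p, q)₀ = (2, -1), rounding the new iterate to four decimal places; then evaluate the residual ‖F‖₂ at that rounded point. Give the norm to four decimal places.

13.5900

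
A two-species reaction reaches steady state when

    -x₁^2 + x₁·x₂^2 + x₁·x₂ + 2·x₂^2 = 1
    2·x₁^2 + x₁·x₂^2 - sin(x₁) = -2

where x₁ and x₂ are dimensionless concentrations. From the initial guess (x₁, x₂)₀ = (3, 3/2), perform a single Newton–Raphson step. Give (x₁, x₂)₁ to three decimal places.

(1.550, 0.999)

At (3, 3/2): F = (5.750, 26.60888).
Jacobian J = [[-2·x₁ + x₂^2 + x₂, 2·x₁·x₂ + x₁ + 4·x₂], [4·x₁ + x₂^2 - cos(x₁), 2·x₁·x₂]].
At the point, J = [[-2.250, 18.000], [15.23999, 9.000]] (det J = -294.56986).
Solving J·Δ = −F gives Δ = (-1.450, -0.501).
Then the next iterate is (x₁, x₂)₁ = (1.550, 0.999).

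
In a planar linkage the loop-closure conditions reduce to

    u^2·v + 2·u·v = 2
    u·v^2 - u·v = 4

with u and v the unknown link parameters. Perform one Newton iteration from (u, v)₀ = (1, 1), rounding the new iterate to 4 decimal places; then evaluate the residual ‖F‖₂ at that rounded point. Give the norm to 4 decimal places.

At (1, 1): F = (1.0000, -4.0000).
Jacobian J = [[2·u·v + 2·v, u^2 + 2·u], [v^2 - v, 2·u·v - u]].
At the point, J = [[4.0000, 3.0000], [0.0000, 1.0000]] (det J = 4.0000).
Solving J·Δ = −F gives Δ = (-3.2500, 4.0000).
Then the next iterate is (u, v)₁ = (-2.2500, 5.0000).
Re-evaluating at (-2.2500, 5.0000): F = (0.8125, -49.0000), so ‖F‖₂ = 49.0067.

49.0067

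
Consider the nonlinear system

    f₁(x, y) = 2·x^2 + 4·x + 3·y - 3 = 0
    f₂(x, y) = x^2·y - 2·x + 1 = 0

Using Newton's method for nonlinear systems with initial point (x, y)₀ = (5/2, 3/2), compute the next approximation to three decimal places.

(0.614, 2.299)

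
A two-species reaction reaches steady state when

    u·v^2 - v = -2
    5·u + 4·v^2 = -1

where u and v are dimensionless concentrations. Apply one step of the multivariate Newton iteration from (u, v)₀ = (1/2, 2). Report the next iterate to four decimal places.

(0.2881, 0.8475)

At (1/2, 2): F = (2.0000, 19.5000).
Jacobian J = [[v^2, 2·u·v - 1], [5, 8·v]].
At the point, J = [[4.0000, 1.0000], [5.0000, 16.0000]] (det J = 59.0000).
Solving J·Δ = −F gives Δ = (-0.2119, -1.1525).
Then the next iterate is (u, v)₁ = (0.2881, 0.8475).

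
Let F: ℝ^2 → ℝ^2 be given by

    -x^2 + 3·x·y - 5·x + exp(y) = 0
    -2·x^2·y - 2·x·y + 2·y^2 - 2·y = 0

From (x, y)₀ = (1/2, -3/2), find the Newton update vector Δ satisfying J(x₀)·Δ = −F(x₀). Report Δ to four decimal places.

At (1/2, -3/2): F = (-4.776870, 9.7500).
Jacobian J = [[-2·x + 3·y - 5, 3·x + exp(y)], [-4·x·y - 2·y, -2·x^2 - 2·x + 4·y - 2]].
At the point, J = [[-10.5000, 1.723130], [6.0000, -9.5000]] (det J = 89.411219).
Solving J·Δ = −F gives Δ = (-0.3196, 0.8244).

(-0.3196, 0.8244)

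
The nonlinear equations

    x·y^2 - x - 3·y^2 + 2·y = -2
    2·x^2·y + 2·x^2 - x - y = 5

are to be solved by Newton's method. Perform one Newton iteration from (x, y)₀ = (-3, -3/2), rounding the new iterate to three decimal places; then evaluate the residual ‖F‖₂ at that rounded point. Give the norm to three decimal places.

1.980

At (-3, -3/2): F = (-11.500, -9.500).
Jacobian J = [[y^2 - 1, 2·x·y - 6·y + 2], [4·x·y + 4·x - 1, 2·x^2 - 1]].
At the point, J = [[1.250, 20.000], [5.000, 17.000]] (det J = -78.750).
Solving J·Δ = −F gives Δ = (-0.070, 0.579).
Then the next iterate is (x, y)₁ = (-3.070, -0.921).
Re-evaluating at (-3.070, -0.921): F = (-1.92082, 0.48013), so ‖F‖₂ = 1.980.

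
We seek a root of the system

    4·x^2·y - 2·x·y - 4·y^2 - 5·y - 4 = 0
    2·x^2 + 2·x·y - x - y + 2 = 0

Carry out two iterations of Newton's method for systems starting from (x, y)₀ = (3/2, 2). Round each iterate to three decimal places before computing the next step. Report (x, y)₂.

(0.281, -1.109)

At (3/2, 2): F = (-18.000, 9.000).
Jacobian J = [[8·x·y - 2·y, 4·x^2 - 2·x - 8·y - 5], [4·x + 2·y - 1, 2·x - 1]].
At the point, J = [[20.000, -15.000], [9.000, 2.000]] (det J = 175.000).
Solving J·Δ = −F gives Δ = (-0.566, -1.954).
Then the next iterate is (x, y)₁ = (0.934, 0.046).
Round to (0.934, 0.046) and repeat: F = (-4.16388, 2.85064), J = [[0.25171, -3.74658], [2.828, 0.868]].
Δ = (-0.653, -1.155), so (x, y)₂ = (0.281, -1.109).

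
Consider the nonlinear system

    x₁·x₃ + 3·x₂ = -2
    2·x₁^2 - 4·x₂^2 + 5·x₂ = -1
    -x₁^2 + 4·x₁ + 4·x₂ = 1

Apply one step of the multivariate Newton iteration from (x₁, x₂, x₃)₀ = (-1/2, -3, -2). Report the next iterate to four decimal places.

(1.0964, -1.1830, -9.4837)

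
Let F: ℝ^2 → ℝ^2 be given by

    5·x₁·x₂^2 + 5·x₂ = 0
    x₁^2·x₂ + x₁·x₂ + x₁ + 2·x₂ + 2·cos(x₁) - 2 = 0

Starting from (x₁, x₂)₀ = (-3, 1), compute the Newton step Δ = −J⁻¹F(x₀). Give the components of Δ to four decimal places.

At (-3, 1): F = (-10.0000, 1.020015).
Jacobian J = [[5·x₂^2, 10·x₁·x₂ + 5], [2·x₁·x₂ + x₂ - 2·sin(x₁) + 1, x₁^2 + x₁ + 2]].
At the point, J = [[5.0000, -25.0000], [-3.717760, 8.0000]] (det J = -52.944000).
Solving J·Δ = −F gives Δ = (-1.0294, -0.6059).

(-1.0294, -0.6059)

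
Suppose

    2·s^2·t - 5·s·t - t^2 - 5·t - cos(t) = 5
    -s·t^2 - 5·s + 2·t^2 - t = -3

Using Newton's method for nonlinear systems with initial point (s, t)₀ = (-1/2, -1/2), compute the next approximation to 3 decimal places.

At (-1/2, -1/2): F = (-5.12758, 6.625).
Jacobian J = [[4·s·t - 5·t, 2·s^2 - 5·s - 2·t + sin(t) - 5], [-t^2 - 5, -2·s·t + 4·t - 1]].
At the point, J = [[3.500, -1.47943], [-5.250, -3.500]] (det J = -20.01698).
Solving J·Δ = −F gives Δ = (1.386, -0.186).
Then the next iterate is (s, t)₁ = (0.886, -0.686).

(0.886, -0.686)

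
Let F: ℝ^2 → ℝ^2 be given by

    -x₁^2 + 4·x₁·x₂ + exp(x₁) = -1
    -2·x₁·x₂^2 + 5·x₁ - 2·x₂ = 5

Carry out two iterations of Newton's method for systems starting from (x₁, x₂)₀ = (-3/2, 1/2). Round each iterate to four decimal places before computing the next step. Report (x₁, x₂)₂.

At (-3/2, 1/2): F = (-4.026870, -12.7500).
Jacobian J = [[-2·x₁ + 4·x₂ + exp(x₁), 4·x₁], [-2·x₂^2 + 5, -4·x₁·x₂ - 2]].
At the point, J = [[5.223130, -6.0000], [4.5000, 1.0000]] (det J = 32.223130).
Solving J·Δ = −F gives Δ = (2.4990, 1.5043).
Then the next iterate is (x₁, x₂)₁ = (0.9990, 2.0043).
Round to (0.9990, 2.0043) and repeat: F = (10.726747, -12.040003), J = [[8.734765, 3.9960], [-3.034437, -10.009183]].
Δ = (-0.7869, -0.9643), so (x₁, x₂)₂ = (0.2121, 1.0400).

(0.2121, 1.0400)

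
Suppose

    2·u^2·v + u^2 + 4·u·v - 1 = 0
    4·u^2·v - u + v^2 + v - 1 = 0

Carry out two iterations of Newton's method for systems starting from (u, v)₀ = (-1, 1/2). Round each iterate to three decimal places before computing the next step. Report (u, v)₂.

(-1.001, 0.001)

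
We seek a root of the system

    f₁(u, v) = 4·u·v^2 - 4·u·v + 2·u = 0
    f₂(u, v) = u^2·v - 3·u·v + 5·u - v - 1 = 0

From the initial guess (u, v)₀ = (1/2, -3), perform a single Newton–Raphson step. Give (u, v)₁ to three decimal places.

(-0.928, -6.313)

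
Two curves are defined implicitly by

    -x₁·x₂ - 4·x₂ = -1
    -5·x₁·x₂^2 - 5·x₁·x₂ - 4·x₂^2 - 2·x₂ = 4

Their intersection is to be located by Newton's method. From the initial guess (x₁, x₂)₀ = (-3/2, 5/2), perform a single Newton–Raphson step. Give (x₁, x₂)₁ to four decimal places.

(-1.7498, 0.6498)

At (-3/2, 5/2): F = (-5.2500, 31.6250).
Jacobian J = [[-x₂, -x₁ - 4], [-5·x₂^2 - 5·x₂, -10·x₁·x₂ - 5·x₁ - 8·x₂ - 2]].
At the point, J = [[-2.5000, -2.5000], [-43.7500, 23.0000]] (det J = -166.8750).
Solving J·Δ = −F gives Δ = (-0.2498, -1.8502).
Then the next iterate is (x₁, x₂)₁ = (-1.7498, 0.6498).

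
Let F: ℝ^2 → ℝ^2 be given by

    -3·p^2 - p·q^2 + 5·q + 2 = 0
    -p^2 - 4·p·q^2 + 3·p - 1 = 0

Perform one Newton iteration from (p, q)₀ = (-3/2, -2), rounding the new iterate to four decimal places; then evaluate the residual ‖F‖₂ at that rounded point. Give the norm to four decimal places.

10.3865

At (-3/2, -2): F = (-8.7500, 16.2500).
Jacobian J = [[-6·p - q^2, -2·p·q + 5], [-2·p - 4·q^2 + 3, -8·p·q]].
At the point, J = [[5.0000, -1.0000], [-10.0000, -24.0000]] (det J = -130.0000).
Solving J·Δ = −F gives Δ = (1.7404, -0.0481).
Then the next iterate is (p, q)₁ = (0.2404, -2.0481).
Re-evaluating at (0.2404, -2.0481): F = (-9.422286, -4.370229), so ‖F‖₂ = 10.3865.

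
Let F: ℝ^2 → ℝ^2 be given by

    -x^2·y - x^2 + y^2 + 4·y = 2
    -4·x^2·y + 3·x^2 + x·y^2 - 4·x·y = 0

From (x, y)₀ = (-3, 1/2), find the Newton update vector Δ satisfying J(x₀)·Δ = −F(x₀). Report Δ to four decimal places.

At (-3, 1/2): F = (-13.2500, 14.2500).
Jacobian J = [[-2·x·y - 2·x, -x^2 + 2·y + 4], [-8·x·y + 6·x + y^2 - 4·y, -4·x^2 + 2·x·y - 4·x]].
At the point, J = [[9.0000, -4.0000], [-7.7500, -27.0000]] (det J = -274.0000).
Solving J·Δ = −F gives Δ = (1.5137, 0.0933).

(1.5137, 0.0933)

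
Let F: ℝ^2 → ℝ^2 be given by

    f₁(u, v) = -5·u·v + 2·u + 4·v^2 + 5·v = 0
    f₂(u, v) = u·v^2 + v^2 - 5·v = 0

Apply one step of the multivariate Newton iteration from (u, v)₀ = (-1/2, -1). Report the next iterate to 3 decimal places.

At (-1/2, -1): F = (-4.500, 5.500).
Jacobian J = [[-5·v + 2, -5·u + 8·v + 5], [v^2, 2·u·v + 2·v - 5]].
At the point, J = [[7.000, -0.500], [1.000, -6.000]] (det J = -41.500).
Solving J·Δ = −F gives Δ = (0.717, 1.036).
Then the next iterate is (u, v)₁ = (0.217, 0.036).

(0.217, 0.036)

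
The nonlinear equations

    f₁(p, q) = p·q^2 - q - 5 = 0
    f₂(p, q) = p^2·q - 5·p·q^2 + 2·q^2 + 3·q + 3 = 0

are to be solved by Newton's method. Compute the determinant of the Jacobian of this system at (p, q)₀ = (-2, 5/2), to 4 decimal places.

J = [[q^2, 2·p·q - 1], [2·p·q - 5·q^2, p^2 - 10·p·q + 4·q + 3]].
At the point, J = [[6.2500, -11.0000], [-41.2500, 67.0000]].
det J = -35.0000.

-35.0000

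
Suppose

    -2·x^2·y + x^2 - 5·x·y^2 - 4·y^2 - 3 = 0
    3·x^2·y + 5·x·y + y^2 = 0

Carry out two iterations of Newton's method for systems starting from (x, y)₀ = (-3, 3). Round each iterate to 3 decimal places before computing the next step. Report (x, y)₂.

At (-3, 3): F = (51.000, 45.000).
Jacobian J = [[-4·x·y + 2·x - 5·y^2, -2·x^2 - 10·x·y - 8·y], [6·x·y + 5·y, 3·x^2 + 5·x + 2·y]].
At the point, J = [[-15.000, 48.000], [-39.000, 18.000]] (det J = 1602.000).
Solving J·Δ = −F gives Δ = (0.775, -0.820).
Then the next iterate is (x, y)₁ = (-2.225, 2.180).
Round to (-2.225, 2.180) and repeat: F = (14.22675, 12.87699), J = [[-8.810, 21.16375], [-18.203, 8.08688]].
Δ = (0.502, -0.463), so (x, y)₂ = (-1.723, 1.717).

(-1.723, 1.717)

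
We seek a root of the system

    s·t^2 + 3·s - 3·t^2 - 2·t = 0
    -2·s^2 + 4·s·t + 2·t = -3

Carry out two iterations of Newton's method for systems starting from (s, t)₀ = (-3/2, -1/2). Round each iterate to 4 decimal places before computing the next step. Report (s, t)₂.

At (-3/2, -1/2): F = (-4.6250, 0.5000).
Jacobian J = [[t^2 + 3, 2·s·t - 6·t - 2], [-4·s + 4·t, 4·s + 2]].
At the point, J = [[3.2500, 2.5000], [4.0000, -4.0000]] (det J = -23.0000).
Solving J·Δ = −F gives Δ = (0.7500, 0.8750).
Then the next iterate is (s, t)₁ = (-0.7500, 0.3750).
Round to (-0.7500, 0.3750) and repeat: F = (-3.527344, 1.5000), J = [[3.140625, -4.8125], [4.5000, -1.0000]].
Δ = (-0.5804, -1.1117), so (s, t)₂ = (-1.3304, -0.7367).

(-1.3304, -0.7367)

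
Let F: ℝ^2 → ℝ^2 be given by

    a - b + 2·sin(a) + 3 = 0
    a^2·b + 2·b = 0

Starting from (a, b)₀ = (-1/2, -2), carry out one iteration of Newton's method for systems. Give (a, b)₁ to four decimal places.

(-0.9229, 0.3759)

At (-1/2, -2): F = (3.541149, -4.5000).
Jacobian J = [[2·cos(a) + 1, -1], [2·a·b, a^2 + 2]].
At the point, J = [[2.755165, -1.0000], [2.0000, 2.2500]] (det J = 8.199122).
Solving J·Δ = −F gives Δ = (-0.4229, 2.3759).
Then the next iterate is (a, b)₁ = (-0.9229, 0.3759).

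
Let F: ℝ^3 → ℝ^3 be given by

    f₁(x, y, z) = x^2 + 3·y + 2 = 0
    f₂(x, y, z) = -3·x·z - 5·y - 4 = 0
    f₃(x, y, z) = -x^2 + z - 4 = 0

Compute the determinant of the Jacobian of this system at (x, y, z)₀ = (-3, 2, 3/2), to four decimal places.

J = [[2·x, 3, 0], [-3·z, -5, -3·x], [-2·x, 0, 1]].
At the point, J = [[-6.0000, 3.0000, 0.0000], [-4.5000, -5.0000, 9.0000], [6.0000, 0.0000, 1.0000]].
det J = 205.5000.

205.5000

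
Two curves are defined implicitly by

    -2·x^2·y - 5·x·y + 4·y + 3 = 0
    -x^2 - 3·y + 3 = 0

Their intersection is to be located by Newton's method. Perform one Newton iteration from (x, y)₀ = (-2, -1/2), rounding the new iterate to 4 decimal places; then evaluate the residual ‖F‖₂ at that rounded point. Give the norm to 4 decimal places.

0.0489

At (-2, -1/2): F = (0.0000, 0.5000).
Jacobian J = [[-4·x·y - 5·y, -2·x^2 - 5·x + 4], [-2·x, -3]].
At the point, J = [[-1.5000, 6.0000], [4.0000, -3.0000]] (det J = -19.5000).
Solving J·Δ = −F gives Δ = (-0.1538, -0.0385).
Then the next iterate is (x, y)₁ = (-2.1538, -0.5385).
Re-evaluating at (-2.1538, -0.5385): F = (0.042940, -0.023354), so ‖F‖₂ = 0.0489.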